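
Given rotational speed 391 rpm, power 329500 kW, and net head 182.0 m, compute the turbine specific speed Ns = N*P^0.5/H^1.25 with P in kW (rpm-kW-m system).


Ns = 391 * 329500^0.5 / 182.0^1.25 = 335.7494


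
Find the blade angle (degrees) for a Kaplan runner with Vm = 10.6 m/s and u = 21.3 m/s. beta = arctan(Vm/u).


beta = arctan(10.6 / 21.3) = 26.4574 degrees


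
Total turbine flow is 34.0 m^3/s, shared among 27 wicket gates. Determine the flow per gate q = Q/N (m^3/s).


q = 34.0 / 27 = 1.2593 m^3/s


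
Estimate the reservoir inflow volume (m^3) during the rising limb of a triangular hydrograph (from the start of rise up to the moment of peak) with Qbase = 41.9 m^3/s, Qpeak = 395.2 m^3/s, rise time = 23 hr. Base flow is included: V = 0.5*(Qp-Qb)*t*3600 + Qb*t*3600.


V = 0.5*(395.2 - 41.9)*23*3600 + 41.9*23*3600 = 1.8096e+07 m^3


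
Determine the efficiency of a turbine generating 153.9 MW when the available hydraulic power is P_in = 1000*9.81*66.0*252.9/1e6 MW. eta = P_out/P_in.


P_in = 1000 * 9.81 * 66.0 * 252.9 / 1e6 = 163.7426 MW
eta = 153.9 / 163.7426 = 0.9399


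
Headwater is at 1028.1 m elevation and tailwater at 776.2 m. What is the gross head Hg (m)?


Hg = 1028.1 - 776.2 = 251.9000 m


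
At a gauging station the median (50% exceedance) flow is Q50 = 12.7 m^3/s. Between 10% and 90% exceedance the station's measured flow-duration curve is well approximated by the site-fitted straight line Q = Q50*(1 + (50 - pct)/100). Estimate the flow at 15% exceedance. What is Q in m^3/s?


Q = 12.7 * (1 + (50 - 15)/100) = 17.1450 m^3/s


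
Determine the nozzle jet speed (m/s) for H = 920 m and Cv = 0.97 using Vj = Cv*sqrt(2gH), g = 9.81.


Vj = 0.97 * sqrt(2*9.81*920) = 130.3212 m/s


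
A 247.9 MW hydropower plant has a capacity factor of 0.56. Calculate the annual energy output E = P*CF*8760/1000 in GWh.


E = 247.9 * 0.56 * 8760 / 1000 = 1216.0982 GWh


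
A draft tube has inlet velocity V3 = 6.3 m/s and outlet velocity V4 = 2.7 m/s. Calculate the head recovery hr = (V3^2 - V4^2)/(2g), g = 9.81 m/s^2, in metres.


hr = (6.3^2 - 2.7^2) / (2*9.81) = 1.6514 m


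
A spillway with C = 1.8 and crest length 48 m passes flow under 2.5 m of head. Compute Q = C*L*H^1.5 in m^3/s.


Q = 1.8 * 48 * 2.5^1.5 = 341.5260 m^3/s


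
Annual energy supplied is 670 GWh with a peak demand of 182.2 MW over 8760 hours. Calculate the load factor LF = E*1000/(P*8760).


LF = 670 * 1000 / (182.2 * 8760) = 0.4198


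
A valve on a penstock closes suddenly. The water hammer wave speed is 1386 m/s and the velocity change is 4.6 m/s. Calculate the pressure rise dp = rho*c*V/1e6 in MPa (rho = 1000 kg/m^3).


dp = 1000 * 1386 * 4.6 / 1e6 = 6.3756 MPa


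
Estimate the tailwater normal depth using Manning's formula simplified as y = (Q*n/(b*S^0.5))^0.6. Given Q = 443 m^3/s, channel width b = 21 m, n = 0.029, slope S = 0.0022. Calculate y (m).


y = (443 * 0.029 / (21 * 0.0022^0.5))^0.6 = 4.6690 m


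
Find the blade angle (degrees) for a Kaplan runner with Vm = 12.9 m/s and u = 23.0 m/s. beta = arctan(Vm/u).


beta = arctan(12.9 / 23.0) = 29.2867 degrees


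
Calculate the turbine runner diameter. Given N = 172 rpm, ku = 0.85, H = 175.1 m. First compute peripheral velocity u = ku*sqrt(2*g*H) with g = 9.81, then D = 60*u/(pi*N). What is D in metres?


u = 0.85 * sqrt(2*9.81*175.1) = 49.8209 m/s
D = 60 * 49.8209 / (pi * 172) = 5.5320 m


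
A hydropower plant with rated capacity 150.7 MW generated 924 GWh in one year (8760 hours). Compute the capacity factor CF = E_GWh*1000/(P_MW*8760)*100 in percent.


CF = 924 * 1000 / (150.7 * 8760) * 100 = 69.9930 %


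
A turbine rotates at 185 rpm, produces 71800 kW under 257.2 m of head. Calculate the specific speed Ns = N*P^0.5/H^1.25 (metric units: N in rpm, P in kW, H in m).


Ns = 185 * 71800^0.5 / 257.2^1.25 = 48.1277


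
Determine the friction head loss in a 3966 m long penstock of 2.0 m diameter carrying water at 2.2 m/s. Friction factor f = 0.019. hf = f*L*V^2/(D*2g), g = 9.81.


hf = 0.019 * 3966 * 2.2^2 / (2.0 * 2 * 9.81) = 9.2944 m


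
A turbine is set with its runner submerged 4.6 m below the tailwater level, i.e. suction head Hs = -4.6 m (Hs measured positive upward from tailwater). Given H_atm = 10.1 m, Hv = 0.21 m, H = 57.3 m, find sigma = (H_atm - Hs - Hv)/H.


sigma = (10.1 - (-4.6) - 0.21) / 57.3 = 0.2529


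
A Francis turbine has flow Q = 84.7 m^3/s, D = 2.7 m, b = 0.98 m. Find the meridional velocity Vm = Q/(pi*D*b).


Vm = 84.7 / (pi * 2.7 * 0.98) = 10.1893 m/s


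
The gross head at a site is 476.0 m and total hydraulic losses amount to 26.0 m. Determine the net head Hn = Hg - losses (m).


Hn = 476.0 - 26.0 = 450.0000 m


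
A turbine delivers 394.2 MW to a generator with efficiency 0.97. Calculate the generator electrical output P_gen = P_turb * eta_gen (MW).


P_gen = 394.2 * 0.97 = 382.3740 MW


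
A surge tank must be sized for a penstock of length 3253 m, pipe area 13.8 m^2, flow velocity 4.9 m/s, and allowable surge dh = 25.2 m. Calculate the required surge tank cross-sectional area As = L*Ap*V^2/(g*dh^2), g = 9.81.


As = 3253 * 13.8 * 4.9^2 / (9.81 * 25.2^2) = 173.0156 m^2


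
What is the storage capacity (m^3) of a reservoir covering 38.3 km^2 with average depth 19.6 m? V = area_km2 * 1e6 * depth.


V = 38.3 * 1e6 * 19.6 = 7.5068e+08 m^3


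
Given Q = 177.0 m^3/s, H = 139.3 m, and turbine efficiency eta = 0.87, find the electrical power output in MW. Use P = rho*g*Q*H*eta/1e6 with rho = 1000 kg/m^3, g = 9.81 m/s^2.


P = 1000 * 9.81 * 177.0 * 139.3 * 0.87 / 1e6 = 210.4324 MW


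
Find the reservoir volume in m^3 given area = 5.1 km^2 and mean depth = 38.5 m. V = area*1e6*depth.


V = 5.1 * 1e6 * 38.5 = 1.9635e+08 m^3


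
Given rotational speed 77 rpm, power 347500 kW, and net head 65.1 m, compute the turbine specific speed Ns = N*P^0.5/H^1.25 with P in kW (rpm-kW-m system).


Ns = 77 * 347500^0.5 / 65.1^1.25 = 245.4663


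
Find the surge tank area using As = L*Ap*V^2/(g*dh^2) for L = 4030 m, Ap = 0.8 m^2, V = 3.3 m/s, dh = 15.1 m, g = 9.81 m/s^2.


As = 4030 * 0.8 * 3.3^2 / (9.81 * 15.1^2) = 15.6964 m^2


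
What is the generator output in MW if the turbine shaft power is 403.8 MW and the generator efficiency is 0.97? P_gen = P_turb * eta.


P_gen = 403.8 * 0.97 = 391.6860 MW


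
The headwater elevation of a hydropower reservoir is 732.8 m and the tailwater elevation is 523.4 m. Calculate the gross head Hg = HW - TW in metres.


Hg = 732.8 - 523.4 = 209.4000 m


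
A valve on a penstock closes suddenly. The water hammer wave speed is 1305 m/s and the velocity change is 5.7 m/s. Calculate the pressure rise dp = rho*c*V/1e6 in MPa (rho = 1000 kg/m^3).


dp = 1000 * 1305 * 5.7 / 1e6 = 7.4385 MPa


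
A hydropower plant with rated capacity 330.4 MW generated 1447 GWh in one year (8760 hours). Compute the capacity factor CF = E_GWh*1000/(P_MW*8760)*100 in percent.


CF = 1447 * 1000 / (330.4 * 8760) * 100 = 49.9947 %


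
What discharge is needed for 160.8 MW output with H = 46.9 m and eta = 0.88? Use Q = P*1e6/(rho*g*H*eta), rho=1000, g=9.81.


Q = 160.8 * 1e6 / (1000 * 9.81 * 46.9 * 0.88) = 397.1564 m^3/s


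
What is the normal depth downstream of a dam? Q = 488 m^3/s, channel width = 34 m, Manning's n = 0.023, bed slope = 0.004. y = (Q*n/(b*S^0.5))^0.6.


y = (488 * 0.023 / (34 * 0.004^0.5))^0.6 = 2.6952 m


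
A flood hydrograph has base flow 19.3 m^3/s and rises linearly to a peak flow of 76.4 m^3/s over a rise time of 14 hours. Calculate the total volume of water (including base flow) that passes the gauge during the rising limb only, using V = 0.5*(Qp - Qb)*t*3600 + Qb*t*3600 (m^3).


V = 0.5*(76.4 - 19.3)*14*3600 + 19.3*14*3600 = 2.4116e+06 m^3


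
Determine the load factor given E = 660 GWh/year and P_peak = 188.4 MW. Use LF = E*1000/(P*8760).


LF = 660 * 1000 / (188.4 * 8760) = 0.3999


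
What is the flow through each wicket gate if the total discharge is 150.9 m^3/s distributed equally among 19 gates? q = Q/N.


q = 150.9 / 19 = 7.9421 m^3/s


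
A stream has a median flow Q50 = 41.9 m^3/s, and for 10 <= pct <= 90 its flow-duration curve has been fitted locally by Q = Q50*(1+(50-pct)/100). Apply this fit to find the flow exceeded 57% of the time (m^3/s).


Q = 41.9 * (1 + (50 - 57)/100) = 38.9670 m^3/s


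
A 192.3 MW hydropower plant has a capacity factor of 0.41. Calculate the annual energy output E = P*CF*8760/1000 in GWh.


E = 192.3 * 0.41 * 8760 / 1000 = 690.6647 GWh


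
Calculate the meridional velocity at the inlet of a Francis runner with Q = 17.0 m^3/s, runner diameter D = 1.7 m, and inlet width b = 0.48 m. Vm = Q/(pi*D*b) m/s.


Vm = 17.0 / (pi * 1.7 * 0.48) = 6.6315 m/s


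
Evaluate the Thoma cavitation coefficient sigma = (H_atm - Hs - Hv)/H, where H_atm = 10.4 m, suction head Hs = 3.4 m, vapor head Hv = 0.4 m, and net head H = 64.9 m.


sigma = (10.4 - 3.4 - 0.4) / 64.9 = 0.1017


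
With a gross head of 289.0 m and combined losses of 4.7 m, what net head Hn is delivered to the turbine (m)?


Hn = 289.0 - 4.7 = 284.3000 m


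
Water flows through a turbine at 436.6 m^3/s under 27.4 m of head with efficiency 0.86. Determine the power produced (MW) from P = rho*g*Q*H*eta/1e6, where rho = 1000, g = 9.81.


P = 1000 * 9.81 * 436.6 * 27.4 * 0.86 / 1e6 = 100.9257 MW


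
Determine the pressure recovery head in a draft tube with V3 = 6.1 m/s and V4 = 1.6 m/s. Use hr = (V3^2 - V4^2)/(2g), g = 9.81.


hr = (6.1^2 - 1.6^2) / (2*9.81) = 1.7661 m


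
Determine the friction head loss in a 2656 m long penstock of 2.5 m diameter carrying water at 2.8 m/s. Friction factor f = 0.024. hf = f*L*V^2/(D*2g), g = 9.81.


hf = 0.024 * 2656 * 2.8^2 / (2.5 * 2 * 9.81) = 10.1886 m


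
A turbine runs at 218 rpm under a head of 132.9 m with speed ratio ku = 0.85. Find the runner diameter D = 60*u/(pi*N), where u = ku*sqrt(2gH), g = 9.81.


u = 0.85 * sqrt(2*9.81*132.9) = 43.4041 m/s
D = 60 * 43.4041 / (pi * 218) = 3.8026 m


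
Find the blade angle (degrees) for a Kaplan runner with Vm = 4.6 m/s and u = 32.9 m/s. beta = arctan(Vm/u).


beta = arctan(4.6 / 32.9) = 7.9594 degrees


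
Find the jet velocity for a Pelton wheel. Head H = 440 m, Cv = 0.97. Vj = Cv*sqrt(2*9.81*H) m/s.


Vj = 0.97 * sqrt(2*9.81*440) = 90.1255 m/s


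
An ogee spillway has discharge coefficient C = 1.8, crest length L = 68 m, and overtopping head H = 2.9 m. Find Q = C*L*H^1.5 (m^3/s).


Q = 1.8 * 68 * 2.9^1.5 = 604.4751 m^3/s


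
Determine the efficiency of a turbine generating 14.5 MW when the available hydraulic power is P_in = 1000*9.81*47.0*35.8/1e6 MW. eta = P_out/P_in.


P_in = 1000 * 9.81 * 47.0 * 35.8 / 1e6 = 16.5063 MW
eta = 14.5 / 16.5063 = 0.8785


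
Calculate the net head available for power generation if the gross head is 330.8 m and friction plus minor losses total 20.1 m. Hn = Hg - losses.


Hn = 330.8 - 20.1 = 310.7000 m


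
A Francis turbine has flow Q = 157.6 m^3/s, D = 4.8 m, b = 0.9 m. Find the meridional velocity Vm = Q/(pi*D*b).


Vm = 157.6 / (pi * 4.8 * 0.9) = 11.6124 m/s


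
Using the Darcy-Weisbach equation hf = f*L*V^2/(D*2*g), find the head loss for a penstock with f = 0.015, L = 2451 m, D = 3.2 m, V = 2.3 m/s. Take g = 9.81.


hf = 0.015 * 2451 * 2.3^2 / (3.2 * 2 * 9.81) = 3.0977 m


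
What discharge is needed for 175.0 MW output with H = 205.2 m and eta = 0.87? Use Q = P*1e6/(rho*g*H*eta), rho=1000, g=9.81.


Q = 175.0 * 1e6 / (1000 * 9.81 * 205.2 * 0.87) = 99.9246 m^3/s


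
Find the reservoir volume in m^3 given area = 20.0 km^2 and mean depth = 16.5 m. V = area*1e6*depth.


V = 20.0 * 1e6 * 16.5 = 3.3000e+08 m^3


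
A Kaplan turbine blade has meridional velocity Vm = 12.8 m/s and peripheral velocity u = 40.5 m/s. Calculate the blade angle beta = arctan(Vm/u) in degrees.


beta = arctan(12.8 / 40.5) = 17.5391 degrees


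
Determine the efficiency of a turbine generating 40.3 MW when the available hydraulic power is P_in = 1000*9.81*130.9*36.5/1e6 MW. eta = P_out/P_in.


P_in = 1000 * 9.81 * 130.9 * 36.5 / 1e6 = 46.8707 MW
eta = 40.3 / 46.8707 = 0.8598


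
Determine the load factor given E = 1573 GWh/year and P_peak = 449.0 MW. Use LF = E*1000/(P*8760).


LF = 1573 * 1000 / (449.0 * 8760) = 0.3999


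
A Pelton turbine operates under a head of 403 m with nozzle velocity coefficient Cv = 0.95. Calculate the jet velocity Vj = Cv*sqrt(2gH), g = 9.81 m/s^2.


Vj = 0.95 * sqrt(2*9.81*403) = 84.4745 m/s


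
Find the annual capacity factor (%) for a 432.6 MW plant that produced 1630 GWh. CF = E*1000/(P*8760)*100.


CF = 1630 * 1000 / (432.6 * 8760) * 100 = 43.0127 %


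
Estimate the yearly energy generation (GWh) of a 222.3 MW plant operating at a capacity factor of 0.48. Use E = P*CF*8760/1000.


E = 222.3 * 0.48 * 8760 / 1000 = 934.7270 GWh


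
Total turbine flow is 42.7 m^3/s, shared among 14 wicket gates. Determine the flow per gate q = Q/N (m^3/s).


q = 42.7 / 14 = 3.0500 m^3/s


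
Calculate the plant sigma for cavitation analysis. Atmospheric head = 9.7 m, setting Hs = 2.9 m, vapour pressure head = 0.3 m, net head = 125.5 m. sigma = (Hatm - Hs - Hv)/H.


sigma = (9.7 - 2.9 - 0.3) / 125.5 = 0.0518


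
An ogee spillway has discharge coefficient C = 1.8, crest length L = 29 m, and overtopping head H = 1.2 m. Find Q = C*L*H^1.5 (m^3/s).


Q = 1.8 * 29 * 1.2^1.5 = 68.6187 m^3/s


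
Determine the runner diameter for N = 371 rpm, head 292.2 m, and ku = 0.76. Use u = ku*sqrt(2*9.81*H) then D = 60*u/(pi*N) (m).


u = 0.76 * sqrt(2*9.81*292.2) = 57.5444 m/s
D = 60 * 57.5444 / (pi * 371) = 2.9623 m


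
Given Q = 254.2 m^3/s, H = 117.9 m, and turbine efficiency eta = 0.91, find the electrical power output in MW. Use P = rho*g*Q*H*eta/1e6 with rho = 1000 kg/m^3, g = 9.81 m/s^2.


P = 1000 * 9.81 * 254.2 * 117.9 * 0.91 / 1e6 = 267.5468 MW


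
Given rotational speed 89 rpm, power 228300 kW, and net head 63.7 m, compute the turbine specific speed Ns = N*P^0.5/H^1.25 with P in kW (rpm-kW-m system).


Ns = 89 * 228300^0.5 / 63.7^1.25 = 236.3027


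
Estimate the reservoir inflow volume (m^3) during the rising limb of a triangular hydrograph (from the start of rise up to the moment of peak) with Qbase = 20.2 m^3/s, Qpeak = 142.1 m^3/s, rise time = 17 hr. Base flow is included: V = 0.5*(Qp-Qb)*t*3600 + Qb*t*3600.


V = 0.5*(142.1 - 20.2)*17*3600 + 20.2*17*3600 = 4.9664e+06 m^3


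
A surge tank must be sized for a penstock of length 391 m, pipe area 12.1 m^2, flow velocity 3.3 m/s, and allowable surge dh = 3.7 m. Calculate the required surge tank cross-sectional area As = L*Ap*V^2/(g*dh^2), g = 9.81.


As = 391 * 12.1 * 3.3^2 / (9.81 * 3.7^2) = 383.6344 m^2


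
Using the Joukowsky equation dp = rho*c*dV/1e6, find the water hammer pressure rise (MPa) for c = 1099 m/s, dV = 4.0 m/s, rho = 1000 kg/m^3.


dp = 1000 * 1099 * 4.0 / 1e6 = 4.3960 MPa


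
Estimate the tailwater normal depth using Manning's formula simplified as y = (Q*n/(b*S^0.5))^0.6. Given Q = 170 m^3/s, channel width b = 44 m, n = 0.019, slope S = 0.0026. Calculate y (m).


y = (170 * 0.019 / (44 * 0.0026^0.5))^0.6 = 1.2444 m


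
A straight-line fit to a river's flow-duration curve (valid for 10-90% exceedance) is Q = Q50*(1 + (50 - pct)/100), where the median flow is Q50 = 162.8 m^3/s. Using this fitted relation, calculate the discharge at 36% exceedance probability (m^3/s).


Q = 162.8 * (1 + (50 - 36)/100) = 185.5920 m^3/s


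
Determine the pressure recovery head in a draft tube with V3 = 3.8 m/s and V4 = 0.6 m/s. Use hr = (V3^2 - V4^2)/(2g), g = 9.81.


hr = (3.8^2 - 0.6^2) / (2*9.81) = 0.7176 m


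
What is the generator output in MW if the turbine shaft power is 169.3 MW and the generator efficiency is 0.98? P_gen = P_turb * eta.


P_gen = 169.3 * 0.98 = 165.9140 MW


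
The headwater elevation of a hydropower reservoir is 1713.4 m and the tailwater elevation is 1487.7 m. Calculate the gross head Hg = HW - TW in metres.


Hg = 1713.4 - 1487.7 = 225.7000 m


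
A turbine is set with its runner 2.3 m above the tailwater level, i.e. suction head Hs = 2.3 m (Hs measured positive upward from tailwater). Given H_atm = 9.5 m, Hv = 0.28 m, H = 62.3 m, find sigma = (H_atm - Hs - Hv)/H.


sigma = (9.5 - 2.3 - 0.28) / 62.3 = 0.1111


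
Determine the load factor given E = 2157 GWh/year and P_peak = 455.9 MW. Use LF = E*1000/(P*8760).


LF = 2157 * 1000 / (455.9 * 8760) = 0.5401


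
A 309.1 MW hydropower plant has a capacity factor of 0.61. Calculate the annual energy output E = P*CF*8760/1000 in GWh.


E = 309.1 * 0.61 * 8760 / 1000 = 1651.7068 GWh


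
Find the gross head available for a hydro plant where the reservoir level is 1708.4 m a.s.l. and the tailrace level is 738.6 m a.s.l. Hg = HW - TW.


Hg = 1708.4 - 738.6 = 969.8000 m


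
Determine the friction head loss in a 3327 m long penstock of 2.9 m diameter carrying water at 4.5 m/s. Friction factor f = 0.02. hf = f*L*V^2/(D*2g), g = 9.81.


hf = 0.02 * 3327 * 4.5^2 / (2.9 * 2 * 9.81) = 23.6816 m


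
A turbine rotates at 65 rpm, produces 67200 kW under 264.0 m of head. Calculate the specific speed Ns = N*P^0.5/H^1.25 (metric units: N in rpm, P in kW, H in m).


Ns = 65 * 67200^0.5 / 264.0^1.25 = 15.8341


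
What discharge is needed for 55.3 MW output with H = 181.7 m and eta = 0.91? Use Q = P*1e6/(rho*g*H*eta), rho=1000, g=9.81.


Q = 55.3 * 1e6 / (1000 * 9.81 * 181.7 * 0.91) = 34.0926 m^3/s


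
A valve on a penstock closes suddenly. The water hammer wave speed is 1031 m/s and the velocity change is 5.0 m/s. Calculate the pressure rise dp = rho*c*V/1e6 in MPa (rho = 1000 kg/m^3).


dp = 1000 * 1031 * 5.0 / 1e6 = 5.1550 MPa


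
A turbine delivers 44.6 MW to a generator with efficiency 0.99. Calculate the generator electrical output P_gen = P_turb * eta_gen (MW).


P_gen = 44.6 * 0.99 = 44.1540 MW


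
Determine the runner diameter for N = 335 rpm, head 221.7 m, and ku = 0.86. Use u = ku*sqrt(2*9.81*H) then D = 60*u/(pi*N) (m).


u = 0.86 * sqrt(2*9.81*221.7) = 56.7193 m/s
D = 60 * 56.7193 / (pi * 335) = 3.2336 m


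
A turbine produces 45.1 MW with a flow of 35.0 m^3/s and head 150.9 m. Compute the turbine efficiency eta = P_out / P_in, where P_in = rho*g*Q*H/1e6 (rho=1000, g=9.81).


P_in = 1000 * 9.81 * 35.0 * 150.9 / 1e6 = 51.8115 MW
eta = 45.1 / 51.8115 = 0.8705


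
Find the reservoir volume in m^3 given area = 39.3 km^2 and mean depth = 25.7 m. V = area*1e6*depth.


V = 39.3 * 1e6 * 25.7 = 1.0100e+09 m^3


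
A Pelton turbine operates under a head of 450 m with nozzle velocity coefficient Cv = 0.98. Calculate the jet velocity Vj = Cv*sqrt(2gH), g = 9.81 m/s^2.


Vj = 0.98 * sqrt(2*9.81*450) = 92.0835 m/s


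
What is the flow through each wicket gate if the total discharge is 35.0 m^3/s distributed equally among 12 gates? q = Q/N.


q = 35.0 / 12 = 2.9167 m^3/s


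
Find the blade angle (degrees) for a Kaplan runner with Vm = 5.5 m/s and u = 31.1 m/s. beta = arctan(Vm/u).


beta = arctan(5.5 / 31.1) = 10.0290 degrees


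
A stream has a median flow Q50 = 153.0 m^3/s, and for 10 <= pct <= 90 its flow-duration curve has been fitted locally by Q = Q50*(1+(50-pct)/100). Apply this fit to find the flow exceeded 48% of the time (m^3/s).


Q = 153.0 * (1 + (50 - 48)/100) = 156.0600 m^3/s


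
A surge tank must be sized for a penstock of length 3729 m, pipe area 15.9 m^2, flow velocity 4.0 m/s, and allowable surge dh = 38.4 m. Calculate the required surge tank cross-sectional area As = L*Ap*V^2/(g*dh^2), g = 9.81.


As = 3729 * 15.9 * 4.0^2 / (9.81 * 38.4^2) = 65.5810 m^2


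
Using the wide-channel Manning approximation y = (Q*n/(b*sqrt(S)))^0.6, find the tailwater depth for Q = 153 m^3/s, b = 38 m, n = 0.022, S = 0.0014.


y = (153 * 0.022 / (38 * 0.0014^0.5))^0.6 = 1.6771 m


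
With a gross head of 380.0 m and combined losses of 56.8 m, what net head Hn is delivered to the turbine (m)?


Hn = 380.0 - 56.8 = 323.2000 m


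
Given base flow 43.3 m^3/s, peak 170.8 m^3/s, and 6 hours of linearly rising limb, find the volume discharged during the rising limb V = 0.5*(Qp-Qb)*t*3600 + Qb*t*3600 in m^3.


V = 0.5*(170.8 - 43.3)*6*3600 + 43.3*6*3600 = 2.3123e+06 m^3


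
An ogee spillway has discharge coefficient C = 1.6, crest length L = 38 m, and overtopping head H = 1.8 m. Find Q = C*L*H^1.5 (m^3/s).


Q = 1.6 * 38 * 1.8^1.5 = 146.8292 m^3/s


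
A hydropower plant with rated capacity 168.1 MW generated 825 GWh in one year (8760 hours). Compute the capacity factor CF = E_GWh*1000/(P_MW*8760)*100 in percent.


CF = 825 * 1000 / (168.1 * 8760) * 100 = 56.0250 %


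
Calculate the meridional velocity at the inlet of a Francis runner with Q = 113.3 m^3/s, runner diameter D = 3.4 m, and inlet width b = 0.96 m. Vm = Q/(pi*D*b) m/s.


Vm = 113.3 / (pi * 3.4 * 0.96) = 11.0492 m/s


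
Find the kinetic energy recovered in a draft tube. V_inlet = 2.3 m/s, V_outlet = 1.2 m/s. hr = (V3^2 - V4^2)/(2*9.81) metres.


hr = (2.3^2 - 1.2^2) / (2*9.81) = 0.1962 m


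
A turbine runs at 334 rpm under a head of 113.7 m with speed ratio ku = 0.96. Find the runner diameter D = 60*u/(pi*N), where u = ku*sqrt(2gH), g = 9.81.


u = 0.96 * sqrt(2*9.81*113.7) = 45.3420 m/s
D = 60 * 45.3420 / (pi * 334) = 2.5927 m


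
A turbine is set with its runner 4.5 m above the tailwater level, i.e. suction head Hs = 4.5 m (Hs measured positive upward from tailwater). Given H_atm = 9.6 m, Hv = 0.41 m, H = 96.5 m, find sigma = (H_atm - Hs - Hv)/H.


sigma = (9.6 - 4.5 - 0.41) / 96.5 = 0.0486


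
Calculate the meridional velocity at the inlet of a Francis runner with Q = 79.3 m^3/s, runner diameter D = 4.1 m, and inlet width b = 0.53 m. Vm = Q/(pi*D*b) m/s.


Vm = 79.3 / (pi * 4.1 * 0.53) = 11.6162 m/s


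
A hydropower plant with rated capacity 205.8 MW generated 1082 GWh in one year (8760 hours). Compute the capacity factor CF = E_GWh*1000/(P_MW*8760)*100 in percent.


CF = 1082 * 1000 / (205.8 * 8760) * 100 = 60.0175 %


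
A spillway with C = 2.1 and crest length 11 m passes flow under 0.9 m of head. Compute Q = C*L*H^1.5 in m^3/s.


Q = 2.1 * 11 * 0.9^1.5 = 19.7231 m^3/s


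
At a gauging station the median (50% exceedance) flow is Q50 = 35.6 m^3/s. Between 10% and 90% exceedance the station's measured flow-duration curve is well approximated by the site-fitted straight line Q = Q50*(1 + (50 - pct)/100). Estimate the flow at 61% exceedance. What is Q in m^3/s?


Q = 35.6 * (1 + (50 - 61)/100) = 31.6840 m^3/s


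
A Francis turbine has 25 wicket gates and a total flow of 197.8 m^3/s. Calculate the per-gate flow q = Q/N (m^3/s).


q = 197.8 / 25 = 7.9120 m^3/s


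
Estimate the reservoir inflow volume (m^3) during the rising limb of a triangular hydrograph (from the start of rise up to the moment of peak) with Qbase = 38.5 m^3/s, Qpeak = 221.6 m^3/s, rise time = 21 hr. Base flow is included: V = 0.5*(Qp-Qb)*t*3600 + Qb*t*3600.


V = 0.5*(221.6 - 38.5)*21*3600 + 38.5*21*3600 = 9.8318e+06 m^3


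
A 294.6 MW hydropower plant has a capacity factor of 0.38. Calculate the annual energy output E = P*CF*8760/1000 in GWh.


E = 294.6 * 0.38 * 8760 / 1000 = 980.6645 GWh


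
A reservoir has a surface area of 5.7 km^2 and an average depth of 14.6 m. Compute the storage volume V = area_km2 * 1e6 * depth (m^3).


V = 5.7 * 1e6 * 14.6 = 8.3220e+07 m^3


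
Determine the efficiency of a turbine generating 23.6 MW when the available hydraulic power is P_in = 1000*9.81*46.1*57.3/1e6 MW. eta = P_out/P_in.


P_in = 1000 * 9.81 * 46.1 * 57.3 / 1e6 = 25.9134 MW
eta = 23.6 / 25.9134 = 0.9107


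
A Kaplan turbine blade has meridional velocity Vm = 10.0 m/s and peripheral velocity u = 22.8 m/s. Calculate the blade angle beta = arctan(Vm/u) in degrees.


beta = arctan(10.0 / 22.8) = 23.6821 degrees


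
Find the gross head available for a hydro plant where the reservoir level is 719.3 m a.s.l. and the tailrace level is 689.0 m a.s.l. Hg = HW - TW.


Hg = 719.3 - 689.0 = 30.3000 m


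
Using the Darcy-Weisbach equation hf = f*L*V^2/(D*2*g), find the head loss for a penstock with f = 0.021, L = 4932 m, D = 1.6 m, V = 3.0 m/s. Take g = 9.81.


hf = 0.021 * 4932 * 3.0^2 / (1.6 * 2 * 9.81) = 29.6938 m


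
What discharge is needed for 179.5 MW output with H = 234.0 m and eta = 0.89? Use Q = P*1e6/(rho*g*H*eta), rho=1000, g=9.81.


Q = 179.5 * 1e6 / (1000 * 9.81 * 234.0 * 0.89) = 87.8597 m^3/s


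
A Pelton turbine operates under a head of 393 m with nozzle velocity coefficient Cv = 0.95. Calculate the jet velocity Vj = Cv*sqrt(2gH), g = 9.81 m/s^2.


Vj = 0.95 * sqrt(2*9.81*393) = 83.4198 m/s


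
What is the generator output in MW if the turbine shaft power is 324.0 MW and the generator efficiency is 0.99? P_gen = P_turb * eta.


P_gen = 324.0 * 0.99 = 320.7600 MW


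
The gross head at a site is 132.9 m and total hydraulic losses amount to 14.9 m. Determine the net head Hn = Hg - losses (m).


Hn = 132.9 - 14.9 = 118.0000 m


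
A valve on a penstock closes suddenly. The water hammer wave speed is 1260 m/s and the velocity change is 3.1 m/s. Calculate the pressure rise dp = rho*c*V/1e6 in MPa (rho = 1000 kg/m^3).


dp = 1000 * 1260 * 3.1 / 1e6 = 3.9060 MPa


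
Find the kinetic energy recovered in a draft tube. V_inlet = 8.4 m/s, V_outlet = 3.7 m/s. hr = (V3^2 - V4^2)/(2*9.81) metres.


hr = (8.4^2 - 3.7^2) / (2*9.81) = 2.8986 m


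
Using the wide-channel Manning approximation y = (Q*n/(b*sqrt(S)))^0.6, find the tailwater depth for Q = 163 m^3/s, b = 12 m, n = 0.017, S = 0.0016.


y = (163 * 0.017 / (12 * 0.0016^0.5))^0.6 = 2.8631 m


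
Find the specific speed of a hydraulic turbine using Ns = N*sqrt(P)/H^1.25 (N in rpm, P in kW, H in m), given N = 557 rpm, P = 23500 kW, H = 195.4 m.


Ns = 557 * 23500^0.5 / 195.4^1.25 = 116.8782


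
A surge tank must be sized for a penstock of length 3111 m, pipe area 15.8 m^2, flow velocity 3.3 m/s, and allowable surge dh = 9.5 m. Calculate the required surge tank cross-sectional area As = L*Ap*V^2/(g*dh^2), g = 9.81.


As = 3111 * 15.8 * 3.3^2 / (9.81 * 9.5^2) = 604.6009 m^2


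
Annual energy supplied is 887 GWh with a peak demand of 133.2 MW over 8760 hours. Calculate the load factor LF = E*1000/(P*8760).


LF = 887 * 1000 / (133.2 * 8760) = 0.7602


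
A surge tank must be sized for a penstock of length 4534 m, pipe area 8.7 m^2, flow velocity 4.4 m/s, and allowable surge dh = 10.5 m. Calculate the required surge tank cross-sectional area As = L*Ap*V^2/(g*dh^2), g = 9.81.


As = 4534 * 8.7 * 4.4^2 / (9.81 * 10.5^2) = 706.0875 m^2


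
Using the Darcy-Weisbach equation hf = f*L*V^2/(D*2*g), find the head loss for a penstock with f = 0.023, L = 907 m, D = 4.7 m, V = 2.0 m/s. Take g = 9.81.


hf = 0.023 * 907 * 2.0^2 / (4.7 * 2 * 9.81) = 0.9049 m


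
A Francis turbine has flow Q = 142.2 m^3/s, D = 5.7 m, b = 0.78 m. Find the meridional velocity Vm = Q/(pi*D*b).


Vm = 142.2 / (pi * 5.7 * 0.78) = 10.1808 m/s


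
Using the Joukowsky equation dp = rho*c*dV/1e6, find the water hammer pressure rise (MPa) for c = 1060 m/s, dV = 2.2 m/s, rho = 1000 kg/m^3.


dp = 1000 * 1060 * 2.2 / 1e6 = 2.3320 MPa


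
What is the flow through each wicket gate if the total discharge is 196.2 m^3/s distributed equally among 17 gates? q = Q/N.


q = 196.2 / 17 = 11.5412 m^3/s


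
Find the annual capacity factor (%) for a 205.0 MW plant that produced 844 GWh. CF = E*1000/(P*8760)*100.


CF = 844 * 1000 / (205.0 * 8760) * 100 = 46.9986 %


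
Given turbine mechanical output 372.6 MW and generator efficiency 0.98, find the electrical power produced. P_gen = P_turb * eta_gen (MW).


P_gen = 372.6 * 0.98 = 365.1480 MW


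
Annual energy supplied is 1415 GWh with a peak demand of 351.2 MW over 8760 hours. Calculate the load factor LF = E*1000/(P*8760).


LF = 1415 * 1000 / (351.2 * 8760) = 0.4599


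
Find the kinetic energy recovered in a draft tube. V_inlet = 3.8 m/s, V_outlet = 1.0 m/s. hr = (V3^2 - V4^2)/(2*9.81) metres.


hr = (3.8^2 - 1.0^2) / (2*9.81) = 0.6850 m


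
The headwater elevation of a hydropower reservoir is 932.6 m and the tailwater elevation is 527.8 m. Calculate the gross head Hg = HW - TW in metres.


Hg = 932.6 - 527.8 = 404.8000 m


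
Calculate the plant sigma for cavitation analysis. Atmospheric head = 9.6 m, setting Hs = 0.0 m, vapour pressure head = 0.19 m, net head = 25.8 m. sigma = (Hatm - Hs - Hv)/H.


sigma = (9.6 - 0.0 - 0.19) / 25.8 = 0.3647


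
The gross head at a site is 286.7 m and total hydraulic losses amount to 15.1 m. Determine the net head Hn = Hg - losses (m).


Hn = 286.7 - 15.1 = 271.6000 m


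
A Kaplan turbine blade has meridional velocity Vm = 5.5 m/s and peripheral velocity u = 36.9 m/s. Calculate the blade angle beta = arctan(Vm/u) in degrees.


beta = arctan(5.5 / 36.9) = 8.4776 degrees


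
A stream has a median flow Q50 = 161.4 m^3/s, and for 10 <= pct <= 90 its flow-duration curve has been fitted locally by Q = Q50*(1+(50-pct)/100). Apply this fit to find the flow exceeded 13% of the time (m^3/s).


Q = 161.4 * (1 + (50 - 13)/100) = 221.1180 m^3/s


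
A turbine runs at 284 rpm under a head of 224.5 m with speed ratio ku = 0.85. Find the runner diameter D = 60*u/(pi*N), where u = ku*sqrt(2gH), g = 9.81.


u = 0.85 * sqrt(2*9.81*224.5) = 56.4127 m/s
D = 60 * 56.4127 / (pi * 284) = 3.7937 m


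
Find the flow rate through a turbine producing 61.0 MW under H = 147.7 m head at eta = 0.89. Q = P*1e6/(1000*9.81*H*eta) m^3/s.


Q = 61.0 * 1e6 / (1000 * 9.81 * 147.7 * 0.89) = 47.3032 m^3/s


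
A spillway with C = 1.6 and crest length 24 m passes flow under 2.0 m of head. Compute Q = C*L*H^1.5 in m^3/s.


Q = 1.6 * 24 * 2.0^1.5 = 108.6116 m^3/s


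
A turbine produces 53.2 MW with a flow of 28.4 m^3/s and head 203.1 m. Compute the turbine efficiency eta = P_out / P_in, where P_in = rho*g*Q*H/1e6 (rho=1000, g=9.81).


P_in = 1000 * 9.81 * 28.4 * 203.1 / 1e6 = 56.5845 MW
eta = 53.2 / 56.5845 = 0.9402


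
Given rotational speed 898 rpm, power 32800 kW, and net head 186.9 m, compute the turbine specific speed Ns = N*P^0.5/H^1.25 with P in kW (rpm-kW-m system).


Ns = 898 * 32800^0.5 / 186.9^1.25 = 235.3432


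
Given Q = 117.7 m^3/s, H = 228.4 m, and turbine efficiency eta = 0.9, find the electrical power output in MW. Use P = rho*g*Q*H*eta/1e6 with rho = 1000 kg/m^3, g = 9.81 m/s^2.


P = 1000 * 9.81 * 117.7 * 228.4 * 0.9 / 1e6 = 237.3472 MW


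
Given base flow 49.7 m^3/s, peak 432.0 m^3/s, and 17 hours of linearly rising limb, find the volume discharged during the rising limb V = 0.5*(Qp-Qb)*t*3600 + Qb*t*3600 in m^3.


V = 0.5*(432.0 - 49.7)*17*3600 + 49.7*17*3600 = 1.4740e+07 m^3


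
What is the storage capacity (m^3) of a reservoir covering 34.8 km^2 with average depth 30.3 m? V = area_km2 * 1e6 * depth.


V = 34.8 * 1e6 * 30.3 = 1.0544e+09 m^3


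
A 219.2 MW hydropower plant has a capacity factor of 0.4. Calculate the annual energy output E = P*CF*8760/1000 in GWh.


E = 219.2 * 0.4 * 8760 / 1000 = 768.0768 GWh


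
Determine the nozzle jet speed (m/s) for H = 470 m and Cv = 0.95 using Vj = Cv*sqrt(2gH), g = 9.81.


Vj = 0.95 * sqrt(2*9.81*470) = 91.2267 m/s


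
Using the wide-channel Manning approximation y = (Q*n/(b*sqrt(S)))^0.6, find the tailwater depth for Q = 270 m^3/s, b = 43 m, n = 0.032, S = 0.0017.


y = (270 * 0.032 / (43 * 0.0017^0.5))^0.6 = 2.5864 m


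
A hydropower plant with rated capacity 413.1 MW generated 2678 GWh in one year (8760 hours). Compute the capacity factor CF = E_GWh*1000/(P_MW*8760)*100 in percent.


CF = 2678 * 1000 / (413.1 * 8760) * 100 = 74.0033 %


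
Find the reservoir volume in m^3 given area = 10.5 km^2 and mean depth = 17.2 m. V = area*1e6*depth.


V = 10.5 * 1e6 * 17.2 = 1.8060e+08 m^3


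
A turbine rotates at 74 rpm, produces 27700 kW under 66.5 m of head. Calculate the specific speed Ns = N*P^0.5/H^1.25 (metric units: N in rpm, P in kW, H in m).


Ns = 74 * 27700^0.5 / 66.5^1.25 = 64.8552


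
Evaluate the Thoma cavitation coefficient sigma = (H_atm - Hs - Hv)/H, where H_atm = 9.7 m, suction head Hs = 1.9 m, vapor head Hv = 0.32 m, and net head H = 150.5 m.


sigma = (9.7 - 1.9 - 0.32) / 150.5 = 0.0497


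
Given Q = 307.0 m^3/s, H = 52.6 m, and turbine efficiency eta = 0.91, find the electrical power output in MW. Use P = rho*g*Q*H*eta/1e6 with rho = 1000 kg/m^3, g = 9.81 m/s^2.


P = 1000 * 9.81 * 307.0 * 52.6 * 0.91 / 1e6 = 144.1566 MW


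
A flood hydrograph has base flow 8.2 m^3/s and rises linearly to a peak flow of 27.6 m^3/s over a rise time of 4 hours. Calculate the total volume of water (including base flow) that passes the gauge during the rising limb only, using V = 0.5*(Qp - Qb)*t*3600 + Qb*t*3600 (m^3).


V = 0.5*(27.6 - 8.2)*4*3600 + 8.2*4*3600 = 257760.0000 m^3


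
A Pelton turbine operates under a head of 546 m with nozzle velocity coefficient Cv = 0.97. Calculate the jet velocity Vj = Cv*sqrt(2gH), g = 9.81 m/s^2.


Vj = 0.97 * sqrt(2*9.81*546) = 100.3963 m/s


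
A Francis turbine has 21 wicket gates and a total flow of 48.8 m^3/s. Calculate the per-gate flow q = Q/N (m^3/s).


q = 48.8 / 21 = 2.3238 m^3/s


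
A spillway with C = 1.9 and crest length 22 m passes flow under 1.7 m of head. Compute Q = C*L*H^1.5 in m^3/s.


Q = 1.9 * 22 * 1.7^1.5 = 92.6509 m^3/s


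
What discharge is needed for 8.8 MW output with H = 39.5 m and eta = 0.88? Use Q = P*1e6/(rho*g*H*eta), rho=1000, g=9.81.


Q = 8.8 * 1e6 / (1000 * 9.81 * 39.5 * 0.88) = 25.8068 m^3/s


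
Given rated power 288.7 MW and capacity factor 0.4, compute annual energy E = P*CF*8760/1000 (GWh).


E = 288.7 * 0.4 * 8760 / 1000 = 1011.6048 GWh


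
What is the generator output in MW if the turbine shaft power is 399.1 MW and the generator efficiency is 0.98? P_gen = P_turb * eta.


P_gen = 399.1 * 0.98 = 391.1180 MW


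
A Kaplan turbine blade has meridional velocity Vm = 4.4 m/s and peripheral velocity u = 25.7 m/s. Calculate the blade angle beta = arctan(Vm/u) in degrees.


beta = arctan(4.4 / 25.7) = 9.7152 degrees


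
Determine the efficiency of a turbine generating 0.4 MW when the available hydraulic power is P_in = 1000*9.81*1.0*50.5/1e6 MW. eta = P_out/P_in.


P_in = 1000 * 9.81 * 1.0 * 50.5 / 1e6 = 0.4954 MW
eta = 0.4 / 0.4954 = 0.8074


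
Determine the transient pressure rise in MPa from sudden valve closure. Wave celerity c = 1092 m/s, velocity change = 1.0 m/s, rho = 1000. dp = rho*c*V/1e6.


dp = 1000 * 1092 * 1.0 / 1e6 = 1.0920 MPa


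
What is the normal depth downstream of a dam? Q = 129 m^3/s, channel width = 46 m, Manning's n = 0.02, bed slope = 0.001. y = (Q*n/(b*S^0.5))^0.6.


y = (129 * 0.02 / (46 * 0.001^0.5))^0.6 = 1.4103 m


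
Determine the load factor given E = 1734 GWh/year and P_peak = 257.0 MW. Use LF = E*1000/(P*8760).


LF = 1734 * 1000 / (257.0 * 8760) = 0.7702


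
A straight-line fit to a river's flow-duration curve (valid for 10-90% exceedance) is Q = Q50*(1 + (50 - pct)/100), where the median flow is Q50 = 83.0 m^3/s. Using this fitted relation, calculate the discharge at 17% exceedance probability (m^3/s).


Q = 83.0 * (1 + (50 - 17)/100) = 110.3900 m^3/s


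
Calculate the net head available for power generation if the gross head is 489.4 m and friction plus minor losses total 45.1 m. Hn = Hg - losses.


Hn = 489.4 - 45.1 = 444.3000 m


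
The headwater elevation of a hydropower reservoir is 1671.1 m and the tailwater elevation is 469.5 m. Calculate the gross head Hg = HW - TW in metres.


Hg = 1671.1 - 469.5 = 1201.6000 m


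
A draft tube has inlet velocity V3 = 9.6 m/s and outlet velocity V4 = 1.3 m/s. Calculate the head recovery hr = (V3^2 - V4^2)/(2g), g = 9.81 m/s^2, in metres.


hr = (9.6^2 - 1.3^2) / (2*9.81) = 4.6111 m


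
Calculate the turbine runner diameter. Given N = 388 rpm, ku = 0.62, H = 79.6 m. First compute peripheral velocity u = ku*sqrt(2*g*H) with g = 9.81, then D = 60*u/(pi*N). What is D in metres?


u = 0.62 * sqrt(2*9.81*79.6) = 24.5018 m/s
D = 60 * 24.5018 / (pi * 388) = 1.2061 m


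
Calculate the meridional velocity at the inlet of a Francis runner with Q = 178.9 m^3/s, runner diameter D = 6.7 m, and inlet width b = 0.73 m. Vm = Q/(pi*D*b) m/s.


Vm = 178.9 / (pi * 6.7 * 0.73) = 11.6429 m/s


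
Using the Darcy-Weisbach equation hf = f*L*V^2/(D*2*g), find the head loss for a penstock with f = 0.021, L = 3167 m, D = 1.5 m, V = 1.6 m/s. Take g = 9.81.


hf = 0.021 * 3167 * 1.6^2 / (1.5 * 2 * 9.81) = 5.7852 m


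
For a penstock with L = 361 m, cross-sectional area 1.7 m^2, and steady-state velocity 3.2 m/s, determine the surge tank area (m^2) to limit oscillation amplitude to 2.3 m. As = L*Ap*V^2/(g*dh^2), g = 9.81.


As = 361 * 1.7 * 3.2^2 / (9.81 * 2.3^2) = 121.0964 m^2


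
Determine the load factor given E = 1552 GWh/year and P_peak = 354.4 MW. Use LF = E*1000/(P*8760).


LF = 1552 * 1000 / (354.4 * 8760) = 0.4999


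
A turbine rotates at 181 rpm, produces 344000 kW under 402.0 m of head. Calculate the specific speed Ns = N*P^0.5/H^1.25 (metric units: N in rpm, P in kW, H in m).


Ns = 181 * 344000^0.5 / 402.0^1.25 = 58.9760


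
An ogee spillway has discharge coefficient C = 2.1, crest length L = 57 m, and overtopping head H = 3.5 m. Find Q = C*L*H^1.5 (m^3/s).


Q = 2.1 * 57 * 3.5^1.5 = 783.7837 m^3/s


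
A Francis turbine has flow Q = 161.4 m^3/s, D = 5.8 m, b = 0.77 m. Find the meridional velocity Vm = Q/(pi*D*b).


Vm = 161.4 / (pi * 5.8 * 0.77) = 11.5036 m/s


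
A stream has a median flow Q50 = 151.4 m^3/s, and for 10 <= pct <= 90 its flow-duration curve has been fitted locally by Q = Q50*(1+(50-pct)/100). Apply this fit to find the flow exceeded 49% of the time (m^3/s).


Q = 151.4 * (1 + (50 - 49)/100) = 152.9140 m^3/s


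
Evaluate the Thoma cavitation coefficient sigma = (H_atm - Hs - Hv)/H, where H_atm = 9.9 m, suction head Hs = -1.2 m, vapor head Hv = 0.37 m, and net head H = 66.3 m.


sigma = (9.9 - (-1.2) - 0.37) / 66.3 = 0.1618


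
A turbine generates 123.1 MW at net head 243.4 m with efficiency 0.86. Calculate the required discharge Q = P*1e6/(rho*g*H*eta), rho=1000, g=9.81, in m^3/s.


Q = 123.1 * 1e6 / (1000 * 9.81 * 243.4 * 0.86) = 59.9474 m^3/s


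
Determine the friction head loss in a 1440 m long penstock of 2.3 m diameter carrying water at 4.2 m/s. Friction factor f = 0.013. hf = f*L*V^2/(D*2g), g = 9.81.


hf = 0.013 * 1440 * 4.2^2 / (2.3 * 2 * 9.81) = 7.3178 m


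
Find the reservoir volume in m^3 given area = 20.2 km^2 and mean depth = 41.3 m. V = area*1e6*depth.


V = 20.2 * 1e6 * 41.3 = 8.3426e+08 m^3


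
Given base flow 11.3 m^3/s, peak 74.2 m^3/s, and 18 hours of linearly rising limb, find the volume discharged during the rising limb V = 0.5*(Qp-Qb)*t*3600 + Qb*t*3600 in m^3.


V = 0.5*(74.2 - 11.3)*18*3600 + 11.3*18*3600 = 2.7702e+06 m^3


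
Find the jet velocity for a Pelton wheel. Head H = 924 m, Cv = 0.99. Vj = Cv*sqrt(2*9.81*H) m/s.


Vj = 0.99 * sqrt(2*9.81*924) = 133.2971 m/s


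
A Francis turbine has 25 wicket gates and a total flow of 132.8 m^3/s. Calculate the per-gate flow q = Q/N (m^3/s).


q = 132.8 / 25 = 5.3120 m^3/s
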